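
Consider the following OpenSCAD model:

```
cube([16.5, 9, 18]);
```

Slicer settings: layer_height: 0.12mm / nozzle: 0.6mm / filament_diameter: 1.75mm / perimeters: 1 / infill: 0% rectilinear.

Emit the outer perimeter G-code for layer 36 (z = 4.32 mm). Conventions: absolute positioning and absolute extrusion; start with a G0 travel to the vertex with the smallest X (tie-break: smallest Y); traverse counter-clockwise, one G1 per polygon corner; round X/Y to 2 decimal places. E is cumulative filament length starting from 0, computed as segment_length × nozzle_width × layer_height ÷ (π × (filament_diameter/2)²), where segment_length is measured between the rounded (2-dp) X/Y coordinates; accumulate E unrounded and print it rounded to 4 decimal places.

At z = 4.32 mm: the 16.5×9 cube contributes its full rectangle. The outline is a single polygon with 4 vertices. Extrusion per mm of travel: 0.6 × 0.12 / (π × 0.875²) = 0.029934. Accumulating E over each segment gives final E = 1.5266.

G0 X0.00 Y0.00 Z4.32
G1 X16.50 Y0.00 E0.4939
G1 X16.50 Y9.00 E0.7633
G1 X0.00 Y9.00 E1.2572
G1 X0.00 Y0.00 E1.5266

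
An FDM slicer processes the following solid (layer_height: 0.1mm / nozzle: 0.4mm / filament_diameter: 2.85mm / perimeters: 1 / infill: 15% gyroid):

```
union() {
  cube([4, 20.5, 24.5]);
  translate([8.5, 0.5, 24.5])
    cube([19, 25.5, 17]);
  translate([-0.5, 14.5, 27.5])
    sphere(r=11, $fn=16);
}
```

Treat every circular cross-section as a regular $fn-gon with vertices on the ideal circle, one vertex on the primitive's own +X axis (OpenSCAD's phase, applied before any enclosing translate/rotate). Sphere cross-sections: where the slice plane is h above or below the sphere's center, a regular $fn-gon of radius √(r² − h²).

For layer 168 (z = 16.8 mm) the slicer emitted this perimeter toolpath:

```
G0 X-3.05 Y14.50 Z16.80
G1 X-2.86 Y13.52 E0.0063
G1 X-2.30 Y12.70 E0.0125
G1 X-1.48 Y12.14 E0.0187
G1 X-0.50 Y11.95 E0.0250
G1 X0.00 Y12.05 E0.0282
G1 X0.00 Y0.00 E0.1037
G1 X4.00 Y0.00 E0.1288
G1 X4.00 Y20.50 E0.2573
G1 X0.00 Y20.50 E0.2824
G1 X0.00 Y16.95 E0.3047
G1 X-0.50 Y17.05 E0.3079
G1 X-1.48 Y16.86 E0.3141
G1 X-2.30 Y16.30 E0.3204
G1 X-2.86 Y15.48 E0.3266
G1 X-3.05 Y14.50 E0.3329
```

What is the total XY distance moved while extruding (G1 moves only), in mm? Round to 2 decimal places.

Sum the Euclidean lengths of each G1 segment: total = 53.08 mm.

53.08 mm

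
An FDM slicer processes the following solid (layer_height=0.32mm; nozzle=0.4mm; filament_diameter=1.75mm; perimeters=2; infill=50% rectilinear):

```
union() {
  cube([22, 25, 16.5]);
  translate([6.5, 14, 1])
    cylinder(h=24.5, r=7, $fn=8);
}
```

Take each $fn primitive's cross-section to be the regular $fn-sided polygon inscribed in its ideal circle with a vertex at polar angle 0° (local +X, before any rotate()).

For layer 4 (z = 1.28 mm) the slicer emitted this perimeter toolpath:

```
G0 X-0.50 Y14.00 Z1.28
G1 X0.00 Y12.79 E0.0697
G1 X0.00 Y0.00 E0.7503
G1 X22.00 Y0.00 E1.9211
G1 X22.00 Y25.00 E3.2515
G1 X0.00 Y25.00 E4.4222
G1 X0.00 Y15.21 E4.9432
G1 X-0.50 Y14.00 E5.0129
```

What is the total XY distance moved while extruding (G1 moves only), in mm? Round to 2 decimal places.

94.20 mm

Sum the Euclidean lengths of each G1 segment: total = 94.20 mm.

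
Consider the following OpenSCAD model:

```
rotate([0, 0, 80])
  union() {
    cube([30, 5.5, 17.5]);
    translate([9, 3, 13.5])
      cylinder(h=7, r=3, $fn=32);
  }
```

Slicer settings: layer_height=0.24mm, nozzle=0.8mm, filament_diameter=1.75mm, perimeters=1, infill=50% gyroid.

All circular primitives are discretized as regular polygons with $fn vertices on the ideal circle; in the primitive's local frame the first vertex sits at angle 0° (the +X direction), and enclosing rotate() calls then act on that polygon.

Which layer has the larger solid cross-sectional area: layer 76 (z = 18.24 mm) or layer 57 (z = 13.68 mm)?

Layer 76 (z = 18.24): the cube does not reach this height (z outside [0, 17.5]); the cylinder at (9, 3): section is a regular 32-gon, circumradius r=3 (area = (32/2)·3.000²·sin(360°/32) = 28.09 mm²); Taking the union: only the r=3 cylinder at (9, 3) is present, so the union is just that shape — area = 28.09 mm²; (rotated 80° about Z; rotation is an isometry so areas/perimeters/island counts are preserved). So its area = 28.09 mm². Layer 57 (z = 13.68): the cube (footprint 30×5.5) is included at this height (area 165.00 mm²); the r=3 cylinder at (9, 3) gives a regular 32-gon of circumradius 3 (constant along its height) (area = (32/2)·3.000²·sin(360°/32) = 28.09 mm²); Taking the union: the regions partially overlap — summed areas 193.09 mm² minus the doubly-counted overlap 27.00 mm² gives 166.09 mm² — area = 166.09 mm²; (whole slice rotated 80° about Z — lengths, areas and connectivity unchanged). So its area = 166.09 mm². Layer 57 is larger (166.09 vs 28.09 mm²).

layer 57 (z = 13.68 mm)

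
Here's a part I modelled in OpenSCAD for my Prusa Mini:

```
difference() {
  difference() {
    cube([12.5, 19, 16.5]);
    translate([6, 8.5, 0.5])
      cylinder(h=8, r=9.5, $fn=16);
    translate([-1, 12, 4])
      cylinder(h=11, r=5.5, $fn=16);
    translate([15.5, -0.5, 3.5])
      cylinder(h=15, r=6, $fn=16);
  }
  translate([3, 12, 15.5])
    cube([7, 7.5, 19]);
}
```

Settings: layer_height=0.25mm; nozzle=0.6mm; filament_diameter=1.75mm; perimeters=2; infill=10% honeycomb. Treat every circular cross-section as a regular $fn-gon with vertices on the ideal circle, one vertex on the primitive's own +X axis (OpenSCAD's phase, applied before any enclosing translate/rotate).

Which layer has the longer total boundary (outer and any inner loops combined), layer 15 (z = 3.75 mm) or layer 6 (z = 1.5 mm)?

Layer 15 (z = 3.75): the cube is present — its section is the full 12.5×19 rectangle (perimeter 63.00 mm); the cylinder at (6, 8.5): section is a regular 16-gon, circumradius r=9.5 (perimeter = 2·16·9.500·sin(180°/16) = 59.31 mm); the cylinder at (-1, 12) is not intersected at this z (z outside [4, 15]); the r=6 cylinder at (15.5, -0.5) gives a regular 16-gon of circumradius 6 (constant along its height) (perimeter = 2·16·6.000·sin(180°/16) = 37.46 mm); Subtracting the remaining from the first: starting from the 12.5×19 cube, the r=9.5 cylinder at (6, 8.5) partially overlaps it — only the 210.70 mm² overlap (of its 276.30 mm²) is removed, clipping the outline; the r=6 cylinder at (15.5, -0.5) partially overlaps it — only the 2.01 mm² overlap (of its 110.21 mm²) is removed, clipping the outline — boundary = 38.74 mm; the cube at (3, 12) does not reach this height (z outside [15.5, 34.5]); Subtracting the remaining from the first: none of the subtracted shapes is present at this height, so that combined region is unchanged — boundary = 38.74 mm. So its perimeter = 38.74 mm. Layer 6 (z = 1.5): the cube is present — its section is the full 12.5×19 rectangle (perimeter 63.00 mm); the cylinder at (6, 8.5): section is a regular 16-gon, circumradius r=9.5 (perimeter = 2·16·9.500·sin(180°/16) = 59.31 mm); the cylinder at (-1, 12) is absent (z outside [4, 15]); the cylinder at (15.5, -0.5) is absent (z outside [3.5, 18.5]); After the difference (first − rest): starting from the 12.5×19 cube, the r=9.5 cylinder at (6, 8.5) partially overlaps it — only the 210.70 mm² overlap (of its 276.30 mm²) is removed, clipping the outline — boundary = 45.78 mm; the cube at (3, 12) is absent (z outside [15.5, 34.5]); After the difference (first − rest): none of the subtracted shapes is present at this height, so the result so far is unchanged — boundary = 45.78 mm. So its perimeter = 45.78 mm. Layer 6 is larger (45.78 vs 38.74 mm).

layer 6 (z = 1.5 mm)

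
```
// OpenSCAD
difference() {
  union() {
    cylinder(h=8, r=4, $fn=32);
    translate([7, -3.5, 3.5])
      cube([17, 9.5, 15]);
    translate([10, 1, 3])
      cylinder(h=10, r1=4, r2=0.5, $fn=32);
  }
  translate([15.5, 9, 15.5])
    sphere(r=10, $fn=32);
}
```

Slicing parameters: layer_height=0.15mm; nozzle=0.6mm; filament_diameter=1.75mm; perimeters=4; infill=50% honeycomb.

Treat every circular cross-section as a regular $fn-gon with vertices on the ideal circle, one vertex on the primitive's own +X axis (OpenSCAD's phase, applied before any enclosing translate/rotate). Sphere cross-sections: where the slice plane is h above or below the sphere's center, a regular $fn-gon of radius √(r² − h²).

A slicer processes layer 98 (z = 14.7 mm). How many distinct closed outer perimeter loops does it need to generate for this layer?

At z = 14.7 mm: the cylinder does not reach this height (z outside [0, 8]); the cube at (7, -3.5) is present — its section is the full 17×9.5 rectangle; the cone at (10, 1) is absent (z outside [3, 13]); Taking the union: only the 17×9.5 cube at (7, -3.5) is present, so the union is just that shape — 1 connected region; the r=10 sphere at (15.5, 9) slices to a regular 32-gon of circumradius 9.968 (√(r²−h²) with h=0.8 from center); After the difference (first − rest): starting from that combined region, the r=10 sphere at (15.5, 9) partially overlaps it — only the 94.08 mm² overlap (of its 310.15 mm²) is removed, clipping the outline — 1 connected region. The result has 1 disconnected region.

1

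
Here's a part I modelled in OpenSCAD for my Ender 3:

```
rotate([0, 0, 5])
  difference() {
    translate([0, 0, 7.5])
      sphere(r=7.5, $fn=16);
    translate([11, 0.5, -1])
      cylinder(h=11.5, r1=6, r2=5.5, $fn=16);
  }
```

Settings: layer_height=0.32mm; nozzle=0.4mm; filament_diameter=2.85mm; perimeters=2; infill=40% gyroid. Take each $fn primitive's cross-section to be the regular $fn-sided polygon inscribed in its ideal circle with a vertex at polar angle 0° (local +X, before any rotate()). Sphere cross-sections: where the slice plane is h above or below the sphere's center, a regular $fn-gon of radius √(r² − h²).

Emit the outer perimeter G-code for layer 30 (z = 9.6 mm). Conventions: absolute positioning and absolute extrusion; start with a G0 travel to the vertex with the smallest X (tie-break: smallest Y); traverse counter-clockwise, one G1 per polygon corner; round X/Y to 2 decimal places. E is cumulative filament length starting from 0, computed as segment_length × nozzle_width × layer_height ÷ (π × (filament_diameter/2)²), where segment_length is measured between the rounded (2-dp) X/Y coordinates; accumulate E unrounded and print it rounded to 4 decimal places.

At z = 9.6 mm: the sphere: section is a regular 16-gon, circumradius = √(r²−h²) = √(7.5²−2.1²) = 7.200; the cone at (11, 0.5): at t=0.922 of its height the radius interpolates to r₁+(r₂−r₁)t = 5.539, giving a regular 16-gon of that circumradius; Subtracting the remaining from the first: starting from the r=7.5 sphere, the cone at (11, 0.5) partially overlaps it — only the 6.38 mm² overlap (of its 93.93 mm²) is removed, clipping the outline — 1 connected region; (rotated 5° about Z; rotation is an isometry so areas/perimeters/island counts are preserved). The outline is a single polygon with 18 vertices. Extrusion per mm of travel: 0.4 × 0.32 / (π × 1.425²) = 0.020065. Accumulating E over each segment gives final E = 0.9066.

G0 X-7.17 Y-0.63 Z9.60
G1 X-6.39 Y-3.32 E0.0562
G1 X-4.63 Y-5.52 E0.1127
G1 X-2.17 Y-6.87 E0.1690
G1 X0.63 Y-7.17 E0.2255
G1 X3.32 Y-6.39 E0.2817
G1 X5.52 Y-4.63 E0.3383
G1 X6.86 Y-2.17 E0.3945
G1 X6.00 Y-1.10 E0.4220
G1 X5.40 Y0.97 E0.4653
G1 X5.63 Y3.12 E0.5086
G1 X6.00 Y3.80 E0.5242
G1 X4.63 Y5.52 E0.5683
G1 X2.17 Y6.87 E0.6246
G1 X-0.63 Y7.17 E0.6811
G1 X-3.32 Y6.39 E0.7373
G1 X-5.52 Y4.63 E0.7938
G1 X-6.87 Y2.17 E0.8501
G1 X-7.17 Y-0.63 E0.9066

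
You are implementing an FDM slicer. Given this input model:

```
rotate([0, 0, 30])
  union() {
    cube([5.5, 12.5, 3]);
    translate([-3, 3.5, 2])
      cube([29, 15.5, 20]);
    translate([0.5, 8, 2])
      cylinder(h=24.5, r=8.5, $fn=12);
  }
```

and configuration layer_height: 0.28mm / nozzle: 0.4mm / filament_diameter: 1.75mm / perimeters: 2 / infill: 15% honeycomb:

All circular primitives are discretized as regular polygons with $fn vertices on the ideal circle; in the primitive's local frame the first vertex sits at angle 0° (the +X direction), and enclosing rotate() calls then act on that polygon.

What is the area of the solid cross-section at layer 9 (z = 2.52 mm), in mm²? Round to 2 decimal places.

534.21 mm²

At z = 2.52 mm: the 5.5×12.5 cube contributes its full rectangle (area 68.75 mm²); the cube at (-3, 3.5) is present — its section is the full 29×15.5 rectangle (area 449.50 mm²); the r=8.5 cylinder at (0.5, 8) contributes a regular 12-gon of circumradius 8.5 (area = (12/2)·8.500²·sin(360°/12) = 216.75 mm²); Merging all regions: the regions partially overlap — summed areas 735.00 mm² minus the doubly-counted overlap 200.79 mm² gives 534.21 mm² — area = 534.21 mm²; (rotated 30° about Z; rotation is an isometry so areas/perimeters/island counts are preserved). Overall, the cross-section is a single solid region. Net area = 534.21 mm².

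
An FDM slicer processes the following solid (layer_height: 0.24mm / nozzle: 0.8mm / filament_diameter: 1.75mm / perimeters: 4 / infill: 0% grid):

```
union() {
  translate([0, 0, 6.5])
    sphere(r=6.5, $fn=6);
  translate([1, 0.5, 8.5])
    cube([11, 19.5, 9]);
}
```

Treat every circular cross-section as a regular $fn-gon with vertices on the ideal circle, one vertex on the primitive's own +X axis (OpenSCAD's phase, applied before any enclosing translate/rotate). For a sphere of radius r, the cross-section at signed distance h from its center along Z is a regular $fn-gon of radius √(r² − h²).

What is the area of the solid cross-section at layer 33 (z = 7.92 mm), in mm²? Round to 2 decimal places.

104.53 mm²

At z = 7.92 mm: the sphere: section is a regular 6-gon, circumradius = √(r²−h²) = √(6.5²−1.42²) = 6.343 (area = (6/2)·6.343²·sin(360°/6) = 104.53 mm²); the cube at (1, 0.5) does not reach this height (z outside [8.5, 17.5]); Merging all regions: only the r=6.5 sphere is present, so the union is just that shape — area = 104.53 mm². Overall, the cross-section is a single solid region. Net area = 104.53 mm².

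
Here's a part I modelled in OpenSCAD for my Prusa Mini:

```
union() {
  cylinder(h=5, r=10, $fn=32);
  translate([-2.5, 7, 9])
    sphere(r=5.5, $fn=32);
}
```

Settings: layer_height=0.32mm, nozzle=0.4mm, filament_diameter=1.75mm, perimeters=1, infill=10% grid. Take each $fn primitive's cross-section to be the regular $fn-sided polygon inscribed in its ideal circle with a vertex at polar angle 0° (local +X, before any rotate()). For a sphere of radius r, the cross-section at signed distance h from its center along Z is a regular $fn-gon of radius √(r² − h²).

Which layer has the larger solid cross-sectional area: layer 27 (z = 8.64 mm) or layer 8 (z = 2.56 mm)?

Layer 27 (z = 8.64): the cylinder is not intersected at this z (z outside [0, 5]); the sphere at (-2.5, 7): section is a regular 32-gon, circumradius = √(r²−h²) = √(5.5²−0.36²) = 5.488 (area = (32/2)·5.488²·sin(360°/32) = 94.02 mm²); Combining (union): only the r=5.5 sphere at (-2.5, 7) is present, so the union is just that shape — area = 94.02 mm². So its area = 94.02 mm². Layer 8 (z = 2.56): the cylinder: section is a regular 32-gon, circumradius r=10 (area = (32/2)·10.000²·sin(360°/32) = 312.14 mm²); the sphere at (-2.5, 7) is absent (|z−center|=6.440 > r=5.5); Merging all regions: only the r=10 cylinder is present, so the union is just that shape — area = 312.14 mm². So its area = 312.14 mm². Layer 8 is larger (312.14 vs 94.02 mm²).

layer 8 (z = 2.56 mm)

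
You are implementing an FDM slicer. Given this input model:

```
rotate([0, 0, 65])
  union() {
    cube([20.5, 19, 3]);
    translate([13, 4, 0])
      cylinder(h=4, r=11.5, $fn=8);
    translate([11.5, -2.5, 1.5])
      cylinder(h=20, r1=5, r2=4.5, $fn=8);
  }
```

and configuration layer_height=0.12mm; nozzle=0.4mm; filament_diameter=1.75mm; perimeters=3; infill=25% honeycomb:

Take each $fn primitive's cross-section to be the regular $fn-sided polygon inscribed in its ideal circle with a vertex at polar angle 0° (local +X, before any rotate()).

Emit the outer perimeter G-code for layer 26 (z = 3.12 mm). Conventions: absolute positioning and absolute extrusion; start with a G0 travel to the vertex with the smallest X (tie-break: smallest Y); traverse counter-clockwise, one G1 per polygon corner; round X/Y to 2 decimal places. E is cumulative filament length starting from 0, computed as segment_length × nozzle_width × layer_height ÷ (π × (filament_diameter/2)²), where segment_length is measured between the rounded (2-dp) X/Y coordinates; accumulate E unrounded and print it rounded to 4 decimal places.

G0 X-8.94 Y9.54 Z3.12
G1 X-2.99 Y3.05 E0.1757
G1 X5.80 Y2.67 E0.3513
G1 X8.06 Y4.74 E0.4124
G1 X8.82 Y4.71 E0.4276
G1 X11.62 Y7.27 E0.5033
G1 X11.65 Y8.03 E0.5185
G1 X12.29 Y8.61 E0.5357
G1 X12.68 Y17.41 E0.7115
G1 X6.73 Y23.90 E0.8872
G1 X-2.06 Y24.28 E1.0628
G1 X-8.55 Y18.33 E1.2385
G1 X-8.94 Y9.54 E1.4141

At z = 3.12 mm: the cube is not intersected at this z (z outside [0, 3]); the cylinder at (13, 4): section is a regular 8-gon, circumradius r=11.5; the cone at (11.5, -2.5) (r1=5→r2=4.5) has section circumradius 4.960 here — a regular 8-gon; Merging all regions: the regions partially overlap (shared area 67.24 mm²), so overlapping operands fuse into one piece — 1 connected region; (rotated 65° about Z; rotation is an isometry so areas/perimeters/island counts are preserved). The outline is a single polygon with 12 vertices. Extrusion per mm of travel: 0.4 × 0.12 / (π × 0.875²) = 0.019956. Accumulating E over each segment gives final E = 1.4141.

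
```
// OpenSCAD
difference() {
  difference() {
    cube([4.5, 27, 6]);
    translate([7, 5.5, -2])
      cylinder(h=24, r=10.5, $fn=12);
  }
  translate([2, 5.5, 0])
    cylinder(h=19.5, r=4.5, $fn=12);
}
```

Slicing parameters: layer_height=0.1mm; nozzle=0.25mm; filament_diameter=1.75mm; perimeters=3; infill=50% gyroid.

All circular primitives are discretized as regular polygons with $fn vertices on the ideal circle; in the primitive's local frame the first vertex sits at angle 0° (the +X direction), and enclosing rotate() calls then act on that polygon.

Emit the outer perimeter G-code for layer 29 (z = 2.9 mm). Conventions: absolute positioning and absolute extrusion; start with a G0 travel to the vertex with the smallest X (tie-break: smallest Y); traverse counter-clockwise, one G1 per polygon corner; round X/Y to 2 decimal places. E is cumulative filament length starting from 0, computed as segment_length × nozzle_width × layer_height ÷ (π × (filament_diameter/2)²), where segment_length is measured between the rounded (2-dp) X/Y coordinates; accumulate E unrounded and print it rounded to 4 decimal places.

At z = 2.9 mm: the 4.5×27 cube contributes its full rectangle; the r=10.5 cylinder at (7, 5.5) contributes a regular 12-gon of circumradius 10.5; Taking the first minus the rest: starting from the 4.5×27 cube, the r=10.5 cylinder at (7, 5.5) partially overlaps it — only the 65.15 mm² overlap (of its 330.75 mm²) is removed, clipping the outline — 1 connected region; the r=4.5 cylinder at (2, 5.5) gives a regular 12-gon of circumradius 4.5 (constant along its height); Subtracting the remaining from the first: starting from that combined region, the r=4.5 cylinder at (2, 5.5) misses the remaining region (no effect) — 1 connected region. The outline is a single polygon with 5 vertices. Extrusion per mm of travel: 0.25 × 0.1 / (π × 0.875²) = 0.010394. Accumulating E over each segment gives final E = 0.3706.

G0 X0.00 Y12.84 Z2.90
G1 X1.75 Y14.59 E0.0257
G1 X4.50 Y15.33 E0.0553
G1 X4.50 Y27.00 E0.1766
G1 X0.00 Y27.00 E0.2234
G1 X0.00 Y12.84 E0.3706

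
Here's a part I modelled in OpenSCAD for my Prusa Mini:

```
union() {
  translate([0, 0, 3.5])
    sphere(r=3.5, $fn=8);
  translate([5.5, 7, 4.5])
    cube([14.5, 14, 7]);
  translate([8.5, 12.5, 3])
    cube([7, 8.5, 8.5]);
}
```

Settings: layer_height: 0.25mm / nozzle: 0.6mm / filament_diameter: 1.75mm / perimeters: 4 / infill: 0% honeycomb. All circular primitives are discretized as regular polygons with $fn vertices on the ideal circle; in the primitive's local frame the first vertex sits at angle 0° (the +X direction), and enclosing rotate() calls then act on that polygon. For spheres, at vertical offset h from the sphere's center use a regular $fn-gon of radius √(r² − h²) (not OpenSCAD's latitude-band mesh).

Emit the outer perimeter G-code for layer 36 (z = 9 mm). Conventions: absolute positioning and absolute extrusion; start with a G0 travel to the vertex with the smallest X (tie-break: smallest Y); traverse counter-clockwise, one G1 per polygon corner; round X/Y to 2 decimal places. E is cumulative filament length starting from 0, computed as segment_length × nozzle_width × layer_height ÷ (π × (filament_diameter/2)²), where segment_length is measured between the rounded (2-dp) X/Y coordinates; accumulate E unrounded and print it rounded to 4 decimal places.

G0 X5.50 Y7.00 Z9.00
G1 X20.00 Y7.00 E0.9043
G1 X20.00 Y21.00 E1.7773
G1 X5.50 Y21.00 E2.6816
G1 X5.50 Y7.00 E3.5547

At z = 9 mm: the sphere does not reach this height (|z−center|=5.500 > r=3.5); the cube at (5.5, 7) is present — its section is the full 14.5×14 rectangle; the 7×8.5 cube at (8.5, 12.5) contributes its full rectangle; Taking the union: the 7×8.5 cube at (8.5, 12.5) lies entirely inside the 14.5×14 cube at (5.5, 7), so the union is just the 14.5×14 cube at (5.5, 7) — 1 connected region. The outline is a single polygon with 4 vertices. Extrusion per mm of travel: 0.6 × 0.25 / (π × 0.875²) = 0.062363. Accumulating E over each segment gives final E = 3.5547.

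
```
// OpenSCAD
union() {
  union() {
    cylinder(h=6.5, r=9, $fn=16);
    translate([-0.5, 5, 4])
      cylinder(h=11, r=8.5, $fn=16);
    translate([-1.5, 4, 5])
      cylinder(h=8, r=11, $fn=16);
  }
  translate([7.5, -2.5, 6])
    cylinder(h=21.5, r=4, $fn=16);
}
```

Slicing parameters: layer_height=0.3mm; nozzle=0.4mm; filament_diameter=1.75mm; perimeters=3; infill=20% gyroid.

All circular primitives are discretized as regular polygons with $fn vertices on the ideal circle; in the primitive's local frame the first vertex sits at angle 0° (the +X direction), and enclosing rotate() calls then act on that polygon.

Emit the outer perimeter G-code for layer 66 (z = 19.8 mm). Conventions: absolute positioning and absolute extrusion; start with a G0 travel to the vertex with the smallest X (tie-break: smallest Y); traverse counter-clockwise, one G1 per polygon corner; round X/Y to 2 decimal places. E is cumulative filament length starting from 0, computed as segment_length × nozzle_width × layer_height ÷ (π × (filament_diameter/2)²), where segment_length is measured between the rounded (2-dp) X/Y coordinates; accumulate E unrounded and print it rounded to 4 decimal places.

At z = 19.8 mm: the cylinder is absent (z outside [0, 6.5]); the cylinder at (-0.5, 5) is not intersected at this z (z outside [4, 15]); the cylinder at (-1.5, 4) is absent (z outside [5, 13]); Merging all regions: nothing is present at this height; the r=4 cylinder at (7.5, -2.5) contributes a regular 16-gon of circumradius 4; Taking the union: only the r=4 cylinder at (7.5, -2.5) is present, so the union is just that shape — 1 connected region. The outline is a single polygon with 16 vertices. Extrusion per mm of travel: 0.4 × 0.3 / (π × 0.875²) = 0.049890. Accumulating E over each segment gives final E = 1.2466.

G0 X3.50 Y-2.50 Z19.80
G1 X3.80 Y-4.03 E0.0778
G1 X4.67 Y-5.33 E0.1558
G1 X5.97 Y-6.20 E0.2339
G1 X7.50 Y-6.50 E0.3117
G1 X9.03 Y-6.20 E0.3894
G1 X10.33 Y-5.33 E0.4675
G1 X11.20 Y-4.03 E0.5455
G1 X11.50 Y-2.50 E0.6233
G1 X11.20 Y-0.97 E0.7011
G1 X10.33 Y0.33 E0.7791
G1 X9.03 Y1.20 E0.8572
G1 X7.50 Y1.50 E0.9350
G1 X5.97 Y1.20 E1.0127
G1 X4.67 Y0.33 E1.0908
G1 X3.80 Y-0.97 E1.1688
G1 X3.50 Y-2.50 E1.2466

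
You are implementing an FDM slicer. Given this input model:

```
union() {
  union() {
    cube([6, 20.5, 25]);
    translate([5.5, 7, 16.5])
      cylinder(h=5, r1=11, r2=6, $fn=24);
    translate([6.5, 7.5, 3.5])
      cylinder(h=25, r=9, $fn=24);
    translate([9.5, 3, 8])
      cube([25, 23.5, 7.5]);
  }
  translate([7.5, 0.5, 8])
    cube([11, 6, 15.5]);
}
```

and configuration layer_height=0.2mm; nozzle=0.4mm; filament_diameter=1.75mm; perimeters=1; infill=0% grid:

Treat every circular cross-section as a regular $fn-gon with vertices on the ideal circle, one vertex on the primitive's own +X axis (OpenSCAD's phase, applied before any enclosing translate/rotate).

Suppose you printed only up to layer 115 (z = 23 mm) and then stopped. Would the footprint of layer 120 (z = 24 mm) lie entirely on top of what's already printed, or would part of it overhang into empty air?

Compare the two slices. At z = 23: the 6×20.5 cube contributes its full rectangle (area 123.00 mm²); the cone at (5.5, 7) is absent (z outside [16.5, 21.5]); the r=9 cylinder at (6.5, 7.5) contributes a regular 24-gon of circumradius 9 (area = (24/2)·9.000²·sin(360°/24) = 251.57 mm²); the cube at (9.5, 3) is not intersected at this z (z outside [8, 15.5]); Combining (union): the regions partially overlap — summed areas 374.57 mm² minus the doubly-counted overlap 92.06 mm² gives 282.51 mm² — area = 282.51 mm²; the cube at (7.5, 0.5) (footprint 11×6) is included at this height (area 66.00 mm²); Taking the union: the regions partially overlap — summed areas 348.51 mm² minus the doubly-counted overlap 40.55 mm² gives 307.97 mm² — area = 307.97 mm². At z = 24: the 6×20.5 cube contributes its full rectangle (area 123.00 mm²); the cone at (5.5, 7) is not intersected at this z (z outside [16.5, 21.5]); the r=9 cylinder at (6.5, 7.5) gives a regular 24-gon of circumradius 9 (constant along its height) (area = (24/2)·9.000²·sin(360°/24) = 251.57 mm²); the cube at (9.5, 3) is absent (z outside [8, 15.5]); Taking the union: the regions partially overlap — summed areas 374.57 mm² minus the doubly-counted overlap 92.06 mm² gives 282.51 mm² — area = 282.51 mm²; the cube at (7.5, 0.5) is not intersected at this z (z outside [8, 23.5]); Taking the union: only that combined region is present, so the union is just that shape — area = 282.51 mm². Checking containment: the cross-section at z = 24 is a subset of the cross-section at z = 23.

entirely on top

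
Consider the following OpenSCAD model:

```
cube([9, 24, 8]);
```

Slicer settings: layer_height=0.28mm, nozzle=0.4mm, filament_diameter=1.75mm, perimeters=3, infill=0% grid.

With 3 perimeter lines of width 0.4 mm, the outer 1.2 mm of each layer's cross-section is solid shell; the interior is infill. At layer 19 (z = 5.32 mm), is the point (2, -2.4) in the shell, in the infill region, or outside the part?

outside

At z = 5.32 mm: the cube (footprint 9×24) is included at this height. Overall, the cross-section is a single solid region. The nearest boundary edge runs (0.00, 0.00)→(9.00, 0.00); distance from the point to it = 2.40 mm. The point is not inside any of the regions above, so it lies outside the cross-section (2.40 mm from the nearest boundary).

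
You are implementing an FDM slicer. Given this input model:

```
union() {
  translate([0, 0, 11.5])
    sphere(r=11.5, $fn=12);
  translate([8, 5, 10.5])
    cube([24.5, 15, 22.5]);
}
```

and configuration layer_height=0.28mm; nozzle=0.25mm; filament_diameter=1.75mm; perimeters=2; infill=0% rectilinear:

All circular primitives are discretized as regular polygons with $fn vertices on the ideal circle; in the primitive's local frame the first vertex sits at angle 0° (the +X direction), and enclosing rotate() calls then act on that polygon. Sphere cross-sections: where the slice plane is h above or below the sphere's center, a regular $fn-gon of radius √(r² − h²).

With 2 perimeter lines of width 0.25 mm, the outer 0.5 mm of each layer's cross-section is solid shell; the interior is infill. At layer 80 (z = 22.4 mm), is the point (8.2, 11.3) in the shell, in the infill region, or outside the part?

At z = 22.4 mm: the sphere: section is a regular 12-gon, circumradius = √(r²−h²) = √(11.5²−10.9²) = 3.666; the cube at (8, 5) is present — its section is the full 24.5×15 rectangle; Merging all regions: the 2 present regions are separate (no shared area or edge), so areas and boundary lengths simply add and each stays a separate island — 2 connected regions. Overall, the cross-section has 2 separate islands. The nearest boundary edge runs (8.00, 5.00)→(8.00, 20.00); distance from the point to it = 0.20 mm. (Shell/infill is judged within the island containing the point — the largest one.) The point is inside the cross-section, 0.20 mm from the nearest boundary — within the 0.5 mm shell band (2 × 0.25).

shell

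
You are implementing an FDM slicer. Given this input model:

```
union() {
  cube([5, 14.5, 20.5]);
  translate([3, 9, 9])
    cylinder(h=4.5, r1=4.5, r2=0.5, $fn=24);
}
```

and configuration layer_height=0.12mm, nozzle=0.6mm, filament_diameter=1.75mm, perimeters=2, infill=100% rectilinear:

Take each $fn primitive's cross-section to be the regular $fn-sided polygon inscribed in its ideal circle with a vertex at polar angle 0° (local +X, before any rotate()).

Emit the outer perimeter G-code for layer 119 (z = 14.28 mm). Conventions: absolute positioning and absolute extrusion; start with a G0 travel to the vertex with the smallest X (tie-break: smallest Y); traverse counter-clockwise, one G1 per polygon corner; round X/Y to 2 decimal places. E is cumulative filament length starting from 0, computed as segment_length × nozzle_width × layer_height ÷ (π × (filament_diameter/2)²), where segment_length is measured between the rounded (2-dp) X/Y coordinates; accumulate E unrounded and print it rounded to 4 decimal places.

G0 X0.00 Y0.00 Z14.28
G1 X5.00 Y0.00 E0.1497
G1 X5.00 Y14.50 E0.5837
G1 X0.00 Y14.50 E0.7334
G1 X0.00 Y0.00 E1.1674

At z = 14.28 mm: the cube is present — its section is the full 5×14.5 rectangle; the cone at (3, 9) does not reach this height (z outside [9, 13.5]); Combining (union): only the 5×14.5 cube is present, so the union is just that shape — 1 connected region. The outline is a single polygon with 4 vertices. Extrusion per mm of travel: 0.6 × 0.12 / (π × 0.875²) = 0.029934. Accumulating E over each segment gives final E = 1.1674.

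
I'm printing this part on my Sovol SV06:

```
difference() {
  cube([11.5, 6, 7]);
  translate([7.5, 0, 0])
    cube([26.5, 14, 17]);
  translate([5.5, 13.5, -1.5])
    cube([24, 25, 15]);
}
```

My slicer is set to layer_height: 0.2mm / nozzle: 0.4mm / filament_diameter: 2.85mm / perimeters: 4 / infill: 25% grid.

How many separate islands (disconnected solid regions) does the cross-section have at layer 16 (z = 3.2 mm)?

At z = 3.2 mm: the cube is present — its section is the full 11.5×6 rectangle; the cube at (7.5, 0) is present — its section is the full 26.5×14 rectangle; the cube at (5.5, 13.5) is present — its section is the full 24×25 rectangle; Subtracting the remaining from the first: starting from the 11.5×6 cube, the 26.5×14 cube at (7.5, 0) partially overlaps it — only the 24.00 mm² overlap (of its 371.00 mm²) is removed, clipping the outline; the 24×25 cube at (5.5, 13.5) misses the remaining region (no effect) — 1 connected region. Overall, the cross-section is a single solid region. Island count = 1.

1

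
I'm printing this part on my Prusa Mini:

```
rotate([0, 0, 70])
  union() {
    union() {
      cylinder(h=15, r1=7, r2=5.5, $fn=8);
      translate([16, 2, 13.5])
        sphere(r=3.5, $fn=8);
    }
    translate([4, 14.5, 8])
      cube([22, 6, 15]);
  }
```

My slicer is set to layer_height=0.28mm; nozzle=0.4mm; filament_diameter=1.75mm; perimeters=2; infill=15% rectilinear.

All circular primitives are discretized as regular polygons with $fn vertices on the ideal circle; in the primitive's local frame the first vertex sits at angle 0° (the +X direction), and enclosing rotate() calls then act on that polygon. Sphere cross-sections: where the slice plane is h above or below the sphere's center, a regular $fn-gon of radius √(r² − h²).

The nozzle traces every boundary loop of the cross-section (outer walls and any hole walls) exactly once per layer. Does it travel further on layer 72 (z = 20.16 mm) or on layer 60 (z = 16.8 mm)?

layer 60 (z = 16.8 mm)

Layer 72 (z = 20.16): the cone does not reach this height (z outside [0, 15]); the sphere at (16, 2) is not intersected at this z (|z−center|=6.660 > r=3.5); Taking the union: nothing is present at this height; the 22×6 cube at (4, 14.5) contributes its full rectangle (perimeter 56.00 mm); Combining (union): only the 22×6 cube at (4, 14.5) is present, so the union is just that shape — boundary = 56.00 mm; (whole slice rotated 70° about Z — lengths, areas and connectivity unchanged). So its perimeter = 56.00 mm. Layer 60 (z = 16.8): the cone does not reach this height (z outside [0, 15]); the sphere at (16, 2): section is a regular 8-gon, circumradius = √(r²−h²) = √(3.5²−3.3²) = 1.166 (perimeter = 2·8·1.166·sin(180°/8) = 7.14 mm); Merging all regions: only the r=3.5 sphere at (16, 2) is present, so the union is just that shape — boundary = 7.14 mm; the 22×6 cube at (4, 14.5) contributes its full rectangle (perimeter 56.00 mm); Combining (union): the 2 present regions are separate (no shared area or edge), so areas and boundary lengths simply add and each stays a separate island — boundary = 63.14 mm; (whole slice rotated 70° about Z — lengths, areas and connectivity unchanged). So its perimeter = 63.14 mm. Layer 60 is larger (63.14 vs 56.00 mm).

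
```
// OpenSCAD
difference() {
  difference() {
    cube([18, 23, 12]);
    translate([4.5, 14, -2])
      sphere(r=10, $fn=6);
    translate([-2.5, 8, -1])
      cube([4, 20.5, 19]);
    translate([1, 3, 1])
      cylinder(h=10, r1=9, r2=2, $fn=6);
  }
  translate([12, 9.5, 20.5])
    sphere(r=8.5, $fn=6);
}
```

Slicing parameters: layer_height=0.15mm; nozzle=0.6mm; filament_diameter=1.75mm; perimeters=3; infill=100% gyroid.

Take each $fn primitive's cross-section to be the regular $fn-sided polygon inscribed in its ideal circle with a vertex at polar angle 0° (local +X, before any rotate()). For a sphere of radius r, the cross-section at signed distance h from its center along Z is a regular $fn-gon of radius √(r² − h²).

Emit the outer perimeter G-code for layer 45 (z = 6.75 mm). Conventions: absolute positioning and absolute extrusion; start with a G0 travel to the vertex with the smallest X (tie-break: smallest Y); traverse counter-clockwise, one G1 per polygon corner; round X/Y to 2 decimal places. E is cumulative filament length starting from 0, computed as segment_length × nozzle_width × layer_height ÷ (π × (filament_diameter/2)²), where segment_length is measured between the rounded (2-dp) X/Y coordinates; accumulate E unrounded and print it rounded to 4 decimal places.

G0 X0.00 Y7.31 Z6.75
G1 X3.49 Y7.31 E0.1306
G1 X5.98 Y3.00 E0.3168
G1 X4.24 Y0.00 E0.4466
G1 X18.00 Y0.00 E0.9615
G1 X18.00 Y23.00 E1.8221
G1 X1.50 Y23.00 E2.4395
G1 X1.50 Y17.19 E2.6569
G1 X2.08 Y18.19 E2.7001
G1 X6.92 Y18.19 E2.8812
G1 X9.34 Y14.00 E3.0623
G1 X6.92 Y9.81 E3.2433
G1 X2.08 Y9.81 E3.4244
G1 X1.50 Y10.81 E3.4677
G1 X1.50 Y8.00 E3.5728
G1 X0.00 Y8.00 E3.6290
G1 X0.00 Y7.31 E3.6548

At z = 6.75 mm: the cube is present — its section is the full 18×23 rectangle; the sphere at (4.5, 14): section is a regular 6-gon, circumradius = √(r²−h²) = √(10²−8.75²) = 4.841; the 4×20.5 cube at (-2.5, 8) contributes its full rectangle; the cone at (1, 3) contributes a regular 6-gon of circumradius 4.975 (interpolated between r1=9 and r2=2 at t=0.575); Subtracting the remaining from the first: starting from the 18×23 cube, the r=10 sphere at (4.5, 14) partially overlaps it — only the 60.69 mm² overlap (of its 60.89 mm²) is removed, clipping the outline; the 4×20.5 cube at (-2.5, 8) partially overlaps it — only the 16.83 mm² overlap (of its 82.00 mm²) is removed, clipping the outline; the cone at (1, 3) partially overlaps it — only the 35.71 mm² overlap (of its 64.30 mm²) is removed, clipping the outline — 1 connected region; the sphere at (12, 9.5) is not intersected at this z (|z−center|=13.750 > r=8.5); Subtracting the remaining from the first: none of the subtracted shapes is present at this height, so the result so far is unchanged — 1 connected region. The outline is a single polygon with 16 vertices. Extrusion per mm of travel: 0.6 × 0.15 / (π × 0.875²) = 0.037418. Accumulating E over each segment gives final E = 3.6548.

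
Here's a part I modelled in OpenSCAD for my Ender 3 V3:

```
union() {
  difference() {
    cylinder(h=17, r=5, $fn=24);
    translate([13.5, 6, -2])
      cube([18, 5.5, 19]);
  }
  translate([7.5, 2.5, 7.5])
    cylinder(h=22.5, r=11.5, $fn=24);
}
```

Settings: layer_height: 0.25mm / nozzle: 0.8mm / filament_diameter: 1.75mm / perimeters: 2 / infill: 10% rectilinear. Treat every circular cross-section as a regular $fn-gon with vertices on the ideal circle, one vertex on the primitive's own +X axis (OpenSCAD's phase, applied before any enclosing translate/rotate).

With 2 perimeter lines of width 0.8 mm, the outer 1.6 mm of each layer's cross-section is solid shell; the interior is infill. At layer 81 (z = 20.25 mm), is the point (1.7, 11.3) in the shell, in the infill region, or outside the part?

At z = 20.25 mm: the cylinder is absent (z outside [0, 17]); the cube at (13.5, 6) is not intersected at this z (z outside [-2, 17]); After the difference (first − rest): the first operand is absent here, so nothing remains; the r=11.5 cylinder at (7.5, 2.5) contributes a regular 24-gon of circumradius 11.5; Combining (union): only the r=11.5 cylinder at (7.5, 2.5) is present, so the union is just that shape — 1 connected region. Overall, the cross-section is a single solid region. The nearest boundary edge runs (1.75, 12.46)→(-0.63, 10.63); distance from the point to it = 0.89 mm. The point is inside the cross-section, 0.89 mm from the nearest boundary — within the 1.6 mm shell band (2 × 0.8).

shell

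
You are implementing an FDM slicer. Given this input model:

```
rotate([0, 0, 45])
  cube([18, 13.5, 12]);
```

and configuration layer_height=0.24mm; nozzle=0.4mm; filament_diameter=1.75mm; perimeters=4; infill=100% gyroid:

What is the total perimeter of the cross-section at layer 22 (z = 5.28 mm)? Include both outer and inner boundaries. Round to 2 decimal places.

63.00 mm

At z = 5.28 mm: the cube is present — its section is the full 18×13.5 rectangle (perimeter 63.00 mm); (whole slice rotated 45° about Z — lengths, areas and connectivity unchanged). Overall, the cross-section is a single solid region. Total boundary length (outer) = 63.00 mm.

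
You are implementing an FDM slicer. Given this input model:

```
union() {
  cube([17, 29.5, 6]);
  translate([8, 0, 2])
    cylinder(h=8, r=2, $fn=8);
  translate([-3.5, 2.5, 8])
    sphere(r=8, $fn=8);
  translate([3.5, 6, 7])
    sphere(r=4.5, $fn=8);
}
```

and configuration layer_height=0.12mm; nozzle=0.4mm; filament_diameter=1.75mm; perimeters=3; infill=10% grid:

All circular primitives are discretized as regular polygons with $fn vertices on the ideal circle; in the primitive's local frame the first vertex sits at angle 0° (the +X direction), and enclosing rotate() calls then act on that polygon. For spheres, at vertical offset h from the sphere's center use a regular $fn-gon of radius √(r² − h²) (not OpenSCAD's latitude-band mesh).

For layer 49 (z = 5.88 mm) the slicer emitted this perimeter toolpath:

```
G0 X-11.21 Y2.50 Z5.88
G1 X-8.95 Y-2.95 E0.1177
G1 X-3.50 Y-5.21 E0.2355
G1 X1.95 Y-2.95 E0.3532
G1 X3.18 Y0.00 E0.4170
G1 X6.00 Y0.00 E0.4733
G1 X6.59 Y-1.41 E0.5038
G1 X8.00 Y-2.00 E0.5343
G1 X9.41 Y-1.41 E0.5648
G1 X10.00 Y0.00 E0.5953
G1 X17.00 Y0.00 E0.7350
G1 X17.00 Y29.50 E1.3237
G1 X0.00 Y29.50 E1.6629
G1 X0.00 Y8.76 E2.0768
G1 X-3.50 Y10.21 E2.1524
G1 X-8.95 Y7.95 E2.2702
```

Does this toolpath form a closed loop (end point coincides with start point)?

no

Start point (G0): (-11.21, 2.50). End point (last G1): the path does not return to the start — open.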